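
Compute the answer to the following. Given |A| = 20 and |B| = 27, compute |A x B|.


The Cartesian product A x B contains all ordered pairs (a, b).
|A x B| = |A| * |B| = 20 * 27 = 540

540


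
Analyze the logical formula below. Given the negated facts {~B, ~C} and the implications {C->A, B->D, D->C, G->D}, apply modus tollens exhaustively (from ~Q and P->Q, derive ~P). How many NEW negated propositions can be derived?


Initial negated facts: {~B, ~C}
Apply modus tollens to closure:
  ~C and D->C  =>  ~D
  ~D and G->D  =>  ~G
Final negated: {~B, ~C, ~D, ~G}
New negations: {~D, ~G}
Count = 2

2


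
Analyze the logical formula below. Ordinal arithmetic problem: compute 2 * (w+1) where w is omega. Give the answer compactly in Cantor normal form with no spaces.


Compute 2 * (w+1).
Ordinal * is associative and left-distributive over +, but NOT commutative; for finite n>1, n*w = w but w*n stays w*n.
By left-distributivity: 2 * (w+1) = 2*w + 2*1 = w + 2 = w+2.
Result = w+2

w+2


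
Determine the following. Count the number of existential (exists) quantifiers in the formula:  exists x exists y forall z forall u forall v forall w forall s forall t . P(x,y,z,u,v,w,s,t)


Quantifier prefix: exists x exists y forall z forall u forall v forall w forall s forall t
Mark each quantifier type:
  E E U U U U U U
Universal count = 6, Existential count = 2
Asked for existential (exists) quantifiers: 2

2


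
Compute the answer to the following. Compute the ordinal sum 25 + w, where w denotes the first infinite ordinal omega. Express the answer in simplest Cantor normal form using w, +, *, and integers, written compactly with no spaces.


Compute 25 + w.
Ordinal + is associative but NOT commutative; for finite n>0, n + w = w but w + n stays w+n.
Any finite left addend is absorbed by w on the right: 25 + w = w.
Result = w

w


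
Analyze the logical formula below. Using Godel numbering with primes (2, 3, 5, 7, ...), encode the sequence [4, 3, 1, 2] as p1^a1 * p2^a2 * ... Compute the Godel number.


Encode each element as an exponent of the corresponding prime:
  2^4 = 16
  3^3 = 27
  5^1 = 5
  7^2 = 49
Product = 16 * 27 * 5 * 49 = 105840

105840


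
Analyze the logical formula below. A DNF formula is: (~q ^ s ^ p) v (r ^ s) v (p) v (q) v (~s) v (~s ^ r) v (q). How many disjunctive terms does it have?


A DNF formula is a disjunction of terms (conjunctions).
Terms are separated by v.
Counting the disjuncts: 7 terms.

7


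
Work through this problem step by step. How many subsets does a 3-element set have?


The power set of a set with n elements has 2^n elements.
|P(S)| = 2^3 = 8

8


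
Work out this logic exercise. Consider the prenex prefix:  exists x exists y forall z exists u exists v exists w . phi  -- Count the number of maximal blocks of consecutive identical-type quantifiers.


Quantifier-type sequence: E E A E E E  (A=forall, E=exists)
Group into maximal same-type runs:
  Ex2 | Ax1 | Ex3
Number of blocks = 3

3


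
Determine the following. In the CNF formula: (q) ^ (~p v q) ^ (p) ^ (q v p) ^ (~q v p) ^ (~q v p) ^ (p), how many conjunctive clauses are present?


A CNF formula is a conjunction of clauses.
Clauses are separated by ^.
Counting the conjuncts: 7 clauses.

7


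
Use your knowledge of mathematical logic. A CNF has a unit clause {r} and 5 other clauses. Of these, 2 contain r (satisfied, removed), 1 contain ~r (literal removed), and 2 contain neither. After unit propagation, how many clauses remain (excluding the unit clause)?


Satisfied (removed): 2
Shortened (remain): 1
Unchanged (remain): 2
Remaining = 1 + 2 = 3

3


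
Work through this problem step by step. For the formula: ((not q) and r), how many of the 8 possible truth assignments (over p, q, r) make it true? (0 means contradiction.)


Check all 8 assignments:
p=0, q=0, r=0: 0
p=0, q=0, r=1: 1
p=0, q=1, r=0: 0
p=0, q=1, r=1: 0
p=1, q=0, r=0: 0
p=1, q=0, r=1: 1
p=1, q=1, r=0: 0
p=1, q=1, r=1: 0
Count of True = 2

2


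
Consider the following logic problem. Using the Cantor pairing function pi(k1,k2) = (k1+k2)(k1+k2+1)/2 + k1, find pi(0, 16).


k1 + k2 = 16
(k1+k2)(k1+k2+1)/2 = 16 * 17 / 2 = 136
pi = 136 + 0 = 136

136


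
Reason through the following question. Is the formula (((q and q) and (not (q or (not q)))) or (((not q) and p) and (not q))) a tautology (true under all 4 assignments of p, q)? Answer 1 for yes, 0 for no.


Check all 4 assignments:
p=0, q=0: 0
p=0, q=1: 0
p=1, q=0: 1
p=1, q=1: 0
Satisfying count = 1/4.
Tautology iff count = 4: no.

0


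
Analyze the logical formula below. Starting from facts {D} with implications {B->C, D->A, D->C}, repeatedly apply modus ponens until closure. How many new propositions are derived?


Initial facts: {D}
Apply modus ponens to closure:
  D and D->A  =>  A
  D and D->C  =>  C
Final known: {A, C, D}
New propositions: {A, C}
Count = 2

2


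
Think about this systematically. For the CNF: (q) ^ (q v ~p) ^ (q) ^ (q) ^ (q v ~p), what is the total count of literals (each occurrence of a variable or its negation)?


Counting literals in each clause:
Clause 1: 1 literal(s)
Clause 2: 2 literal(s)
Clause 3: 1 literal(s)
Clause 4: 1 literal(s)
Clause 5: 2 literal(s)
Total = 7

7


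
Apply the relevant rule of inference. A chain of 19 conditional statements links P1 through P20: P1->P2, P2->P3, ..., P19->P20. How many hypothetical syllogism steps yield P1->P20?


With 19 implications in a chain connecting 20 propositions:
P1->P2, P2->P3, ..., P19->P20
Steps needed = (number of implications) - 1 = 19 - 1 = 18

18


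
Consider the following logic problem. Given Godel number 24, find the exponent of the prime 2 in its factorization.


Factorize 24 by dividing by 2 repeatedly.
Division steps: 2 divides 24 exactly 3 time(s).
Exponent of 2 = 3

3


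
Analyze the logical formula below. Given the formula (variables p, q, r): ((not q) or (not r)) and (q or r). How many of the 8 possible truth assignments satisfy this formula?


Evaluate all 8 assignments for p, q, r:
p=0, q=0, r=0: 0
p=0, q=0, r=1: 1
p=0, q=1, r=0: 1
p=0, q=1, r=1: 0
p=1, q=0, r=0: 0
p=1, q=0, r=1: 1
p=1, q=1, r=0: 1
p=1, q=1, r=1: 0
Satisfying count = 4

4


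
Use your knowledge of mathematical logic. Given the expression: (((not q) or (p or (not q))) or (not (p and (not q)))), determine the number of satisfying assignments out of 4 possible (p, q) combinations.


Check all 4 assignments:
p=0, q=0: 1
p=0, q=1: 1
p=1, q=0: 1
p=1, q=1: 1
Count of True = 4

4


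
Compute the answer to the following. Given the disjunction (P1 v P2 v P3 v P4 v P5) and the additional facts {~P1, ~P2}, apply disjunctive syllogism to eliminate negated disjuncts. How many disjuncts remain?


Original disjuncts (5): P1, P2, P3, P4, P5
Negated (eliminate): ~P1, ~P2
Remaining disjuncts: P3, P4, P5
Count = 5 - 2 = 3

3


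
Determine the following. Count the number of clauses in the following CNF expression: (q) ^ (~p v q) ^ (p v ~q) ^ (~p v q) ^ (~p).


A CNF formula is a conjunction of clauses.
Clauses are separated by ^.
Counting the conjuncts: 5 clauses.

5


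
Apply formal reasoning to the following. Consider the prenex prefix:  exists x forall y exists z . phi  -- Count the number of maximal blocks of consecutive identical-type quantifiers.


Quantifier-type sequence: E A E  (A=forall, E=exists)
Group into maximal same-type runs:
  Ex1 | Ax1 | Ex1
Number of blocks = 3

3


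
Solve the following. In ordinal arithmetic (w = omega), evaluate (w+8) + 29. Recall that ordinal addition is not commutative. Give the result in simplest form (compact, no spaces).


Compute (w+8) + 29.
Ordinal + is associative but NOT commutative; for finite n>0, n + w = w but w + n stays w+n.
By associativity: (w+8) + 29 = w + (8+29) = w+37.
Result = w+37

w+37


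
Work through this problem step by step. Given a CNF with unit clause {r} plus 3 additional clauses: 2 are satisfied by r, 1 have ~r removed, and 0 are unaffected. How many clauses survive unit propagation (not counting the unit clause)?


Satisfied (removed): 2
Shortened (remain): 1
Unchanged (remain): 0
Remaining = 1 + 0 = 1

1


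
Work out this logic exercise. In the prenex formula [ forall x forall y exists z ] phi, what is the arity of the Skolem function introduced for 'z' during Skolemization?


Quantifier prefix: forall x forall y exists z
'z' is existentially quantified at position 3.
Universal variables preceding it: x, y
Skolem function arity = 2

2


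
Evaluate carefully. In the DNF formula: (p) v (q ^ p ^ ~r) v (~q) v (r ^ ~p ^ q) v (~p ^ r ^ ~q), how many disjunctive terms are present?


A DNF formula is a disjunction of terms (conjunctions).
Terms are separated by v.
Counting the disjuncts: 5 terms.

5


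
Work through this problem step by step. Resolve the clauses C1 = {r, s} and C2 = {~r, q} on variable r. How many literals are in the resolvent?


Remove r from C1 and ~r from C2.
C1 remainder: {s}
C2 remainder: {q}
Union (resolvent): {q, s}
Resolvent has 2 literal(s).

2


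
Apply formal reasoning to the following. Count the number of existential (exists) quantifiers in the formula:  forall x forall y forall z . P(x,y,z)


Quantifier prefix: forall x forall y forall z
Mark each quantifier type:
  U U U
Universal count = 3, Existential count = 0
Asked for existential (exists) quantifiers: 0

0


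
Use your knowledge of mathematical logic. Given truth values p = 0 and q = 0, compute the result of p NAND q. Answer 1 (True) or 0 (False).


p = 0, q = 0
Operation: p NAND q
Evaluate: 0 NAND 0 = 1

1


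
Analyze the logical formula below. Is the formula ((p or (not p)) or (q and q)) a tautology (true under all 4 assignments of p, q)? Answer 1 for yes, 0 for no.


Check all 4 assignments:
p=0, q=0: 1
p=0, q=1: 1
p=1, q=0: 1
p=1, q=1: 1
Satisfying count = 4/4.
Tautology iff count = 4: yes.

1


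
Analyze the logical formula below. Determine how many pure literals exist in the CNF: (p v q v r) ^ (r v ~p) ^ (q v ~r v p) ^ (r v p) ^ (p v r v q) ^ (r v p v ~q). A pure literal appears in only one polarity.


Check each variable for pure literal status:
p: mixed (not pure)
q: mixed (not pure)
r: mixed (not pure)
Pure literal count = 0

0


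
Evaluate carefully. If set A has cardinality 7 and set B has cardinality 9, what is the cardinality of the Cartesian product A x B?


The Cartesian product A x B contains all ordered pairs (a, b).
|A x B| = |A| * |B| = 7 * 9 = 63

63


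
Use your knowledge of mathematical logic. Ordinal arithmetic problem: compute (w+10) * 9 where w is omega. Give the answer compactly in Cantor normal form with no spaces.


Compute (w+10) * 9.
Ordinal * is associative and left-distributive over +, but NOT commutative; for finite n>1, n*w = w but w*n stays w*n.
(w+10) * 9 = (w+10) repeated 9 times. Each intermediate +10 is absorbed by the following w; only the last survives: w*9+10.
Result = w*9+10

w*9+10


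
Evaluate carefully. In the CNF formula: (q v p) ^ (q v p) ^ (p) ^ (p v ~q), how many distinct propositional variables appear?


Identify each variable that appears in the formula.
Variables found: p, q
Count = 2

2


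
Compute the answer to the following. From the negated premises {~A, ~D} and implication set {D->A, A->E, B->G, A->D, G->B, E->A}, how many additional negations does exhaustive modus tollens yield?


Initial negated facts: {~A, ~D}
Apply modus tollens to closure:
  ~A and E->A  =>  ~E
Final negated: {~A, ~D, ~E}
New negations: {~E}
Count = 1

1


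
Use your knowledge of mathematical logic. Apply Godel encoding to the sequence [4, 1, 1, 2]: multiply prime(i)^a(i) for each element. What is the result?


Encode each element as an exponent of the corresponding prime:
  2^4 = 16
  3^1 = 3
  5^1 = 5
  7^2 = 49
Product = 16 * 3 * 5 * 49 = 11760

11760


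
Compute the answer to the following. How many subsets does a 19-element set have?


The power set of a set with n elements has 2^n elements.
|P(S)| = 2^19 = 524288

524288


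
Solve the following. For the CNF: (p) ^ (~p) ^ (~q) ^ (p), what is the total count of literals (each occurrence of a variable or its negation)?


Counting literals in each clause:
Clause 1: 1 literal(s)
Clause 2: 1 literal(s)
Clause 3: 1 literal(s)
Clause 4: 1 literal(s)
Total = 4

4


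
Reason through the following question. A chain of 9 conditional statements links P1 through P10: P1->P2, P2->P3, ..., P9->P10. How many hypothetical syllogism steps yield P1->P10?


With 9 implications in a chain connecting 10 propositions:
P1->P2, P2->P3, ..., P9->P10
Steps needed = (number of implications) - 1 = 9 - 1 = 8

8


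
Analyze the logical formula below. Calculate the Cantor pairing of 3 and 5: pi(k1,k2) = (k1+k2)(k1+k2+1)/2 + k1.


k1 + k2 = 8
(k1+k2)(k1+k2+1)/2 = 8 * 9 / 2 = 36
pi = 36 + 3 = 39

39


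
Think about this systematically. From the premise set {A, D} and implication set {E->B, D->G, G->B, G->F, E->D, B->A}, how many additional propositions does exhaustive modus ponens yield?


Initial facts: {A, D}
Apply modus ponens to closure:
  D and D->G  =>  G
  G and G->B  =>  B
  G and G->F  =>  F
Final known: {A, B, D, F, G}
New propositions: {B, F, G}
Count = 3

3


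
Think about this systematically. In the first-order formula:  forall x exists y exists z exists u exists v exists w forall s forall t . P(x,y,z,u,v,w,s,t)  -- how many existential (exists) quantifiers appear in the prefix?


Quantifier prefix: forall x exists y exists z exists u exists v exists w forall s forall t
Mark each quantifier type:
  U E E E E E U U
Universal count = 3, Existential count = 5
Asked for existential (exists) quantifiers: 5

5


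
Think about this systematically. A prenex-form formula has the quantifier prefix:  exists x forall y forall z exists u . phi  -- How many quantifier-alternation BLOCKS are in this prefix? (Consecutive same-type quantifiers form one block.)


Quantifier-type sequence: E A A E  (A=forall, E=exists)
Group into maximal same-type runs:
  Ex1 | Ax2 | Ex1
Number of blocks = 3

3


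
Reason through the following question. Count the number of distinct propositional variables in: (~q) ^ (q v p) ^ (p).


Identify each variable that appears in the formula.
Variables found: p, q
Count = 2

2


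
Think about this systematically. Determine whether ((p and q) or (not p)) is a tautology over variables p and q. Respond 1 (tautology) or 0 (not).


Check all 4 assignments:
p=0, q=0: 1
p=0, q=1: 1
p=1, q=0: 0
p=1, q=1: 1
Satisfying count = 3/4.
Tautology iff count = 4: no.

0


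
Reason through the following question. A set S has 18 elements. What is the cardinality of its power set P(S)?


The power set of a set with n elements has 2^n elements.
|P(S)| = 2^18 = 262144

262144


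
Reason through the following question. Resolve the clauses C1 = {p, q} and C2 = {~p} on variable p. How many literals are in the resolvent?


Remove p from C1 and ~p from C2.
C1 remainder: {q}
C2 remainder: {}
Union (resolvent): {q}
Resolvent has 1 literal(s).

1


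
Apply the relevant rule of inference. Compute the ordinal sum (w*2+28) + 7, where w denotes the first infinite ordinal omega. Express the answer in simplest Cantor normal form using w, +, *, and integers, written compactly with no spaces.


Compute (w*2+28) + 7.
Ordinal + is associative but NOT commutative; for finite n>0, n + w = w but w + n stays w+n.
By associativity: (w*2+28) + 7 = w*2 + (28+7) = w*2+35.
Result = w*2+35

w*2+35


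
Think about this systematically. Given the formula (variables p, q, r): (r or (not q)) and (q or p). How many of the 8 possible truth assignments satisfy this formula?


Evaluate all 8 assignments for p, q, r:
p=0, q=0, r=0: 0
p=0, q=0, r=1: 0
p=0, q=1, r=0: 0
p=0, q=1, r=1: 1
p=1, q=0, r=0: 1
p=1, q=0, r=1: 1
p=1, q=1, r=0: 0
p=1, q=1, r=1: 1
Satisfying count = 4

4


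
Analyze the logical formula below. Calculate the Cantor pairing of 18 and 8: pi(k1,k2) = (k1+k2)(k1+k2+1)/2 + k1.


k1 + k2 = 26
(k1+k2)(k1+k2+1)/2 = 26 * 27 / 2 = 351
pi = 351 + 18 = 369

369


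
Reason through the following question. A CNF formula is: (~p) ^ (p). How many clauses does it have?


A CNF formula is a conjunction of clauses.
Clauses are separated by ^.
Counting the conjuncts: 2 clauses.

2


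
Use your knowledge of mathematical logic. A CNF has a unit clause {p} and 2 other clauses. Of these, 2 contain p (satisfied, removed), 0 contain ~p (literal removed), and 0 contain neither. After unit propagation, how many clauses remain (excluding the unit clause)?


Satisfied (removed): 2
Shortened (remain): 0
Unchanged (remain): 0
Remaining = 0 + 0 = 0

0


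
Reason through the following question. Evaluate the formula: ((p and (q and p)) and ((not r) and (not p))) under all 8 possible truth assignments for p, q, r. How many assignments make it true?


Check all 8 assignments:
p=0, q=0, r=0: 0
p=0, q=0, r=1: 0
p=0, q=1, r=0: 0
p=0, q=1, r=1: 0
p=1, q=0, r=0: 0
p=1, q=0, r=1: 0
p=1, q=1, r=0: 0
p=1, q=1, r=1: 0
Count of True = 0

0


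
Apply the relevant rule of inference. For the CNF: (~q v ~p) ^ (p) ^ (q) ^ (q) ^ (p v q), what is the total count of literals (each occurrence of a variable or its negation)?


Counting literals in each clause:
Clause 1: 2 literal(s)
Clause 2: 1 literal(s)
Clause 3: 1 literal(s)
Clause 4: 1 literal(s)
Clause 5: 2 literal(s)
Total = 7

7


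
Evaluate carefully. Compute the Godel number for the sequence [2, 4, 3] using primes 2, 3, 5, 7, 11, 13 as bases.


Encode each element as an exponent of the corresponding prime:
  2^2 = 4
  3^4 = 81
  5^3 = 125
Product = 4 * 81 * 125 = 40500

40500


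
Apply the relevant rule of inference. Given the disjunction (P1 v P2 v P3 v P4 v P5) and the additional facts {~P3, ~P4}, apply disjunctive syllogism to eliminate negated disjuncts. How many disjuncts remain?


Original disjuncts (5): P1, P2, P3, P4, P5
Negated (eliminate): ~P3, ~P4
Remaining disjuncts: P1, P2, P5
Count = 5 - 2 = 3

3


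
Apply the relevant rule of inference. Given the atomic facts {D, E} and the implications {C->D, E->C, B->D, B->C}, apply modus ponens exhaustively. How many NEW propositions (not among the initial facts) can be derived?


Initial facts: {D, E}
Apply modus ponens to closure:
  E and E->C  =>  C
Final known: {C, D, E}
New propositions: {C}
Count = 1

1


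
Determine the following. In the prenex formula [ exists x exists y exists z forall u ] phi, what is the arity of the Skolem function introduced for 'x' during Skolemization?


Quantifier prefix: exists x exists y exists z forall u
'x' is existentially quantified at position 1.
No universal quantifiers precede it.
Skolem function arity = 0 (a Skolem constant)

0


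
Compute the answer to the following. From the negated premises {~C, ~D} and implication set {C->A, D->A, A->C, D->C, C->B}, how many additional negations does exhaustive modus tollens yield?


Initial negated facts: {~C, ~D}
Apply modus tollens to closure:
  ~C and A->C  =>  ~A
Final negated: {~A, ~C, ~D}
New negations: {~A}
Count = 1

1


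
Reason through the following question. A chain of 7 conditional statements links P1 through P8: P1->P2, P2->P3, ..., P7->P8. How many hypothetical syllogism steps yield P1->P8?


With 7 implications in a chain connecting 8 propositions:
P1->P2, P2->P3, ..., P7->P8
Steps needed = (number of implications) - 1 = 7 - 1 = 6

6


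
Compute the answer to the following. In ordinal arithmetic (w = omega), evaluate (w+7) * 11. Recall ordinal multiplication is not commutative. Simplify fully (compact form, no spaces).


Compute (w+7) * 11.
Ordinal * is associative and left-distributive over +, but NOT commutative; for finite n>1, n*w = w but w*n stays w*n.
(w+7) * 11 = (w+7) repeated 11 times. Each intermediate +7 is absorbed by the following w; only the last survives: w*11+7.
Result = w*11+7

w*11+7


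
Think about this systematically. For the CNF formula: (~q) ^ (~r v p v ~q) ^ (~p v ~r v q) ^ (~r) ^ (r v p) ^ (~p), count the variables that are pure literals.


Check each variable for pure literal status:
p: mixed (not pure)
q: mixed (not pure)
r: mixed (not pure)
Pure literal count = 0

0


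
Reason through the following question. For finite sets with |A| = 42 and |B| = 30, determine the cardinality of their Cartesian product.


The Cartesian product A x B contains all ordered pairs (a, b).
|A x B| = |A| * |B| = 42 * 30 = 1260

1260


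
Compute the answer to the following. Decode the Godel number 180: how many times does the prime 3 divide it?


Factorize 180 by dividing by 3 repeatedly.
Division steps: 3 divides 180 exactly 2 time(s).
Exponent of 3 = 2

2


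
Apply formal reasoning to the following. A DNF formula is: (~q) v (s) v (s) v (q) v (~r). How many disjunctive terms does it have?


A DNF formula is a disjunction of terms (conjunctions).
Terms are separated by v.
Counting the disjuncts: 5 terms.

5


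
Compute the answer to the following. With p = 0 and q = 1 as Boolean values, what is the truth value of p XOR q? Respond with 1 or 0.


p = 0, q = 1
Operation: p XOR q
Evaluate: 0 XOR 1 = 1

1


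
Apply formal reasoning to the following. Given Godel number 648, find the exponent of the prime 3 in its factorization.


Factorize 648 by dividing by 3 repeatedly.
Division steps: 3 divides 648 exactly 4 time(s).
Exponent of 3 = 4

4


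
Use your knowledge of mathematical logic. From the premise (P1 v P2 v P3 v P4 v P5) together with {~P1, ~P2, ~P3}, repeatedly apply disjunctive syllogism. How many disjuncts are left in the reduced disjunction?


Original disjuncts (5): P1, P2, P3, P4, P5
Negated (eliminate): ~P1, ~P2, ~P3
Remaining disjuncts: P4, P5
Count = 5 - 3 = 2

2


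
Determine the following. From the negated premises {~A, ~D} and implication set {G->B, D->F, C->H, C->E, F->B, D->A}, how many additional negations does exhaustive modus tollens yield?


Initial negated facts: {~A, ~D}
Apply modus tollens to closure:
  (no implication fires)
Final negated: {~A, ~D}
New negations: {(none)}
Count = 0

0


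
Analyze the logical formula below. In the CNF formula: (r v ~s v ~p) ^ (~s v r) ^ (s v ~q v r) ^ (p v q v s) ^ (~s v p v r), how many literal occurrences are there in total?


Counting literals in each clause:
Clause 1: 3 literal(s)
Clause 2: 2 literal(s)
Clause 3: 3 literal(s)
Clause 4: 3 literal(s)
Clause 5: 3 literal(s)
Total = 14

14


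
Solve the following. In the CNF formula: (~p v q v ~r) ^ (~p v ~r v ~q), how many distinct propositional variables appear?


Identify each variable that appears in the formula.
Variables found: p, q, r
Count = 3

3


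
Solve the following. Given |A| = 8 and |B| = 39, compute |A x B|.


The Cartesian product A x B contains all ordered pairs (a, b).
|A x B| = |A| * |B| = 8 * 39 = 312

312


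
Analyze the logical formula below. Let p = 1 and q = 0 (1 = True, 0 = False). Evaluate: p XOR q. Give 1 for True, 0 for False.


p = 1, q = 0
Operation: p XOR q
Evaluate: 1 XOR 0 = 1

1


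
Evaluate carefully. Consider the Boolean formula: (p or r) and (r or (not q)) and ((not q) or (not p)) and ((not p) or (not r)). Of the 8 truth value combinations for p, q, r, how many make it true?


Evaluate all 8 assignments for p, q, r:
p=0, q=0, r=0: 0
p=0, q=0, r=1: 1
p=0, q=1, r=0: 0
p=0, q=1, r=1: 1
p=1, q=0, r=0: 1
p=1, q=0, r=1: 0
p=1, q=1, r=0: 0
p=1, q=1, r=1: 0
Satisfying count = 3

3


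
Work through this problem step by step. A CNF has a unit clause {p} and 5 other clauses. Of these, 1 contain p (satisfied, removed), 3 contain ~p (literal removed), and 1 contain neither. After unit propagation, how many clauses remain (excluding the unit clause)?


Satisfied (removed): 1
Shortened (remain): 3
Unchanged (remain): 1
Remaining = 3 + 1 = 4

4


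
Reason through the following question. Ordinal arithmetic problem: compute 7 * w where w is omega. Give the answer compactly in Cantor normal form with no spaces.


Compute 7 * w.
Ordinal * is associative and left-distributive over +, but NOT commutative; for finite n>1, n*w = w but w*n stays w*n.
For finite n>0, n * w = sup{n*k : k<w} = w. So 7 * w = w.
Result = w

w


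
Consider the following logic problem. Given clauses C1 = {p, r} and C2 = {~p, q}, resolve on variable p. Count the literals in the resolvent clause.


Remove p from C1 and ~p from C2.
C1 remainder: {r}
C2 remainder: {q}
Union (resolvent): {q, r}
Resolvent has 2 literal(s).

2


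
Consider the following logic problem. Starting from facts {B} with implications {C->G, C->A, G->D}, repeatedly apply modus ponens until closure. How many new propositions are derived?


Initial facts: {B}
Apply modus ponens to closure:
  (no implication fires)
Final known: {B}
New propositions: {(none)}
Count = 0

0


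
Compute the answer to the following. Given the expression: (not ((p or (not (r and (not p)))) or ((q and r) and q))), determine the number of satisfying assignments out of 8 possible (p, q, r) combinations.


Check all 8 assignments:
p=0, q=0, r=0: 0
p=0, q=0, r=1: 1
p=0, q=1, r=0: 0
p=0, q=1, r=1: 0
p=1, q=0, r=0: 0
p=1, q=0, r=1: 0
p=1, q=1, r=0: 0
p=1, q=1, r=1: 0
Count of True = 1

1


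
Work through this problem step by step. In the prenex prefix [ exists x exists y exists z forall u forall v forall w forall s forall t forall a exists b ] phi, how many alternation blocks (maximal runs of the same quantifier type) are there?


Quantifier-type sequence: E E E A A A A A A E  (A=forall, E=exists)
Group into maximal same-type runs:
  Ex3 | Ax6 | Ex1
Number of blocks = 3

3


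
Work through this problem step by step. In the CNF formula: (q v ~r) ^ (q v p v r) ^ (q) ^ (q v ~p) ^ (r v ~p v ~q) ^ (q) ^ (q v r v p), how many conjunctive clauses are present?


A CNF formula is a conjunction of clauses.
Clauses are separated by ^.
Counting the conjuncts: 7 clauses.

7


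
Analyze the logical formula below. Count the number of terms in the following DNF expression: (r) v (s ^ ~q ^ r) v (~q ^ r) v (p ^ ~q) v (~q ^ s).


A DNF formula is a disjunction of terms (conjunctions).
Terms are separated by v.
Counting the disjuncts: 5 terms.

5


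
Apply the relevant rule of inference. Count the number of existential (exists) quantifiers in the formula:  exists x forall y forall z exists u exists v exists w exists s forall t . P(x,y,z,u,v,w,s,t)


Quantifier prefix: exists x forall y forall z exists u exists v exists w exists s forall t
Mark each quantifier type:
  E U U E E E E U
Universal count = 3, Existential count = 5
Asked for existential (exists) quantifiers: 5

5


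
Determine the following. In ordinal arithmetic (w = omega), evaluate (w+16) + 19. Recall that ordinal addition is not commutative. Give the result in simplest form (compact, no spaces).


Compute (w+16) + 19.
Ordinal + is associative but NOT commutative; for finite n>0, n + w = w but w + n stays w+n.
By associativity: (w+16) + 19 = w + (16+19) = w+35.
Result = w+35

w+35


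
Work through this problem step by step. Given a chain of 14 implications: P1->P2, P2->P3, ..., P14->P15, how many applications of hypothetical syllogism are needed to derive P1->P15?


With 14 implications in a chain connecting 15 propositions:
P1->P2, P2->P3, ..., P14->P15
Steps needed = (number of implications) - 1 = 14 - 1 = 13

13


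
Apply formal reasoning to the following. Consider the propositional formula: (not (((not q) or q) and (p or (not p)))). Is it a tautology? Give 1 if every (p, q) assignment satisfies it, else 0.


Check all 4 assignments:
p=0, q=0: 0
p=0, q=1: 0
p=1, q=0: 0
p=1, q=1: 0
Satisfying count = 0/4.
Tautology iff count = 4: no.

0


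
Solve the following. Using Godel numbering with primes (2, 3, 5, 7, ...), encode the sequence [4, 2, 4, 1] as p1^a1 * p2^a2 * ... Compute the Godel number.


Encode each element as an exponent of the corresponding prime:
  2^4 = 16
  3^2 = 9
  5^4 = 625
  7^1 = 7
Product = 16 * 9 * 625 * 7 = 630000

630000


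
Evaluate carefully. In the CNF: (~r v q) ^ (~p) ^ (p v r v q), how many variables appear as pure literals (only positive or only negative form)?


Check each variable for pure literal status:
p: mixed (not pure)
q: pure positive
r: mixed (not pure)
Pure literal count = 1

1


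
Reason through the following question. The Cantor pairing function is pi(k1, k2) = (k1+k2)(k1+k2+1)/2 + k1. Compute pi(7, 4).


k1 + k2 = 11
(k1+k2)(k1+k2+1)/2 = 11 * 12 / 2 = 66
pi = 66 + 7 = 73

73


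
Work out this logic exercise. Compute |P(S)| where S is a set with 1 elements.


The power set of a set with n elements has 2^n elements.
|P(S)| = 2^1 = 2

2


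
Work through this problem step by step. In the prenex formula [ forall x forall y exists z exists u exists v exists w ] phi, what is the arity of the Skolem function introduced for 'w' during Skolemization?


Quantifier prefix: forall x forall y exists z exists u exists v exists w
'w' is existentially quantified at position 6.
Universal variables preceding it: x, y
Skolem function arity = 2

2


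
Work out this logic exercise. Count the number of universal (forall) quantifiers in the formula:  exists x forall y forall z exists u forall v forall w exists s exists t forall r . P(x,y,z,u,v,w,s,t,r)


Quantifier prefix: exists x forall y forall z exists u forall v forall w exists s exists t forall r
Mark each quantifier type:
  E U U E U U E E U
Universal count = 5, Existential count = 4
Asked for universal (forall) quantifiers: 5

5


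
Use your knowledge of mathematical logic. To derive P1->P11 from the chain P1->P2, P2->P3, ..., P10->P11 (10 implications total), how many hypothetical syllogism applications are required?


With 10 implications in a chain connecting 11 propositions:
P1->P2, P2->P3, ..., P10->P11
Steps needed = (number of implications) - 1 = 10 - 1 = 9

9


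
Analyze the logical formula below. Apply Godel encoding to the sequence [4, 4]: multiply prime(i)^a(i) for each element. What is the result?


Encode each element as an exponent of the corresponding prime:
  2^4 = 16
  3^4 = 81
Product = 16 * 81 = 1296

1296


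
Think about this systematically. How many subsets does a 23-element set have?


The power set of a set with n elements has 2^n elements.
|P(S)| = 2^23 = 8388608

8388608


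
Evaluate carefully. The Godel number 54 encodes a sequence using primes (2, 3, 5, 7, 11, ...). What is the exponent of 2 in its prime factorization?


Factorize 54 by dividing by 2 repeatedly.
Division steps: 2 divides 54 exactly 1 time(s).
Exponent of 2 = 1

1


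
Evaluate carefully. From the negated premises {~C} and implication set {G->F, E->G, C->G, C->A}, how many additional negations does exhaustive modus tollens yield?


Initial negated facts: {~C}
Apply modus tollens to closure:
  (no implication fires)
Final negated: {~C}
New negations: {(none)}
Count = 0

0


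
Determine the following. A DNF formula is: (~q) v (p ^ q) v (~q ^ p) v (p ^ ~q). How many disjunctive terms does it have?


A DNF formula is a disjunction of terms (conjunctions).
Terms are separated by v.
Counting the disjuncts: 4 terms.

4


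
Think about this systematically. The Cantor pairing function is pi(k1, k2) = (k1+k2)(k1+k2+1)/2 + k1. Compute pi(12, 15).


k1 + k2 = 27
(k1+k2)(k1+k2+1)/2 = 27 * 28 / 2 = 378
pi = 378 + 12 = 390

390


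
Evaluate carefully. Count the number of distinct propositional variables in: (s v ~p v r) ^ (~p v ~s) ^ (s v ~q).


Identify each variable that appears in the formula.
Variables found: p, q, r, s
Count = 4

4


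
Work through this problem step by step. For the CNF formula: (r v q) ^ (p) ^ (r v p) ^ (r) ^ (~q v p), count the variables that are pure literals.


Check each variable for pure literal status:
p: pure positive
q: mixed (not pure)
r: pure positive
Pure literal count = 2

2


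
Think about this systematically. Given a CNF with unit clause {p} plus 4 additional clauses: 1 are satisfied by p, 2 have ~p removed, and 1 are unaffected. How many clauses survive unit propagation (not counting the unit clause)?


Satisfied (removed): 1
Shortened (remain): 2
Unchanged (remain): 1
Remaining = 2 + 1 = 3

3


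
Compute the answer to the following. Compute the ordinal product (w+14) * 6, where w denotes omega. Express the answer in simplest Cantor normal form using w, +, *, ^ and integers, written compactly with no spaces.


Compute (w+14) * 6.
Ordinal * is associative and left-distributive over +, but NOT commutative; for finite n>1, n*w = w but w*n stays w*n.
(w+14) * 6 = (w+14) repeated 6 times. Each intermediate +14 is absorbed by the following w; only the last survives: w*6+14.
Result = w*6+14

w*6+14


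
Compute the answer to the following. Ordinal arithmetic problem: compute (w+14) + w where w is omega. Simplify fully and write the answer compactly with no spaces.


Compute (w+14) + w.
Ordinal + is associative but NOT commutative; for finite n>0, n + w = w but w + n stays w+n.
(w+14) + w = w + (14+w) = w + w = w*2 (the finite tail 14 is absorbed by the right w).
Result = w*2

w*2


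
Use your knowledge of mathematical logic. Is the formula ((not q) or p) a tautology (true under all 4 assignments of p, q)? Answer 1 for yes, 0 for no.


Check all 4 assignments:
p=0, q=0: 1
p=0, q=1: 0
p=1, q=0: 1
p=1, q=1: 1
Satisfying count = 3/4.
Tautology iff count = 4: no.

0


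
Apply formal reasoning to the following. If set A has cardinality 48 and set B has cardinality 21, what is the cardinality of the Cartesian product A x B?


The Cartesian product A x B contains all ordered pairs (a, b).
|A x B| = |A| * |B| = 48 * 21 = 1008

1008


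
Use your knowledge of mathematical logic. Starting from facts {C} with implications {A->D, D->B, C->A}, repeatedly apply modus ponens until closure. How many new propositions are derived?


Initial facts: {C}
Apply modus ponens to closure:
  C and C->A  =>  A
  A and A->D  =>  D
  D and D->B  =>  B
Final known: {A, B, C, D}
New propositions: {A, B, D}
Count = 3

3


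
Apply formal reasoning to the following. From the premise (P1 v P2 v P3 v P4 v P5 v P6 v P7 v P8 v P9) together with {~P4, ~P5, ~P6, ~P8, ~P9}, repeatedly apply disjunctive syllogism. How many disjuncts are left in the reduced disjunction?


Original disjuncts (9): P1, P2, P3, P4, P5, P6, P7, P8, P9
Negated (eliminate): ~P4, ~P5, ~P6, ~P8, ~P9
Remaining disjuncts: P1, P2, P3, P7
Count = 9 - 5 = 4

4


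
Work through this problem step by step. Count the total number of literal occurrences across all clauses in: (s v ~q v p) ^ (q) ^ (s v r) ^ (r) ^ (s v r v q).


Counting literals in each clause:
Clause 1: 3 literal(s)
Clause 2: 1 literal(s)
Clause 3: 2 literal(s)
Clause 4: 1 literal(s)
Clause 5: 3 literal(s)
Total = 10

10


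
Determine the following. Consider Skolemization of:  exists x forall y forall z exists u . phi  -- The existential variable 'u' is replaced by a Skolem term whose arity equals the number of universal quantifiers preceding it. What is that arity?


Quantifier prefix: exists x forall y forall z exists u
'u' is existentially quantified at position 4.
Universal variables preceding it: y, z
Skolem function arity = 2

2


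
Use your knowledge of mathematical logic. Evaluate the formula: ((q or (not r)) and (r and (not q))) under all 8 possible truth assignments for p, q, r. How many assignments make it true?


Check all 8 assignments:
p=0, q=0, r=0: 0
p=0, q=0, r=1: 0
p=0, q=1, r=0: 0
p=0, q=1, r=1: 0
p=1, q=0, r=0: 0
p=1, q=0, r=1: 0
p=1, q=1, r=0: 0
p=1, q=1, r=1: 0
Count of True = 0

0


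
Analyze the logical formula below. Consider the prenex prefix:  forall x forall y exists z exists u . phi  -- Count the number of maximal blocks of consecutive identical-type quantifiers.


Quantifier-type sequence: A A E E  (A=forall, E=exists)
Group into maximal same-type runs:
  Ax2 | Ex2
Number of blocks = 2

2


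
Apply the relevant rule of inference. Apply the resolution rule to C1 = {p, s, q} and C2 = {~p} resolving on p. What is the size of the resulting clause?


Remove p from C1 and ~p from C2.
C1 remainder: {s, q}
C2 remainder: {}
Union (resolvent): {q, s}
Resolvent has 2 literal(s).

2


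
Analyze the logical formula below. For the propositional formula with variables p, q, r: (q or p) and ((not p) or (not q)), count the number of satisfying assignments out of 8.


Evaluate all 8 assignments for p, q, r:
p=0, q=0, r=0: 0
p=0, q=0, r=1: 0
p=0, q=1, r=0: 1
p=0, q=1, r=1: 1
p=1, q=0, r=0: 1
p=1, q=0, r=1: 1
p=1, q=1, r=0: 0
p=1, q=1, r=1: 0
Satisfying count = 4

4


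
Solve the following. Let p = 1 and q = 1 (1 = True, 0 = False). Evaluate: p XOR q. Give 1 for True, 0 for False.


p = 1, q = 1
Operation: p XOR q
Evaluate: 1 XOR 1 = 0

0


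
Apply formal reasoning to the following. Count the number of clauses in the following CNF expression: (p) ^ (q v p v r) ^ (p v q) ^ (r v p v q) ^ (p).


A CNF formula is a conjunction of clauses.
Clauses are separated by ^.
Counting the conjuncts: 5 clauses.

5


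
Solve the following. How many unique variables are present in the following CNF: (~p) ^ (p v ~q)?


Identify each variable that appears in the formula.
Variables found: p, q
Count = 2

2


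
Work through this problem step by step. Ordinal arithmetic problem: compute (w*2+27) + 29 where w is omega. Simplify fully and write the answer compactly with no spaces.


Compute (w*2+27) + 29.
Ordinal + is associative but NOT commutative; for finite n>0, n + w = w but w + n stays w+n.
By associativity: (w*2+27) + 29 = w*2 + (27+29) = w*2+56.
Result = w*2+56

w*2+56


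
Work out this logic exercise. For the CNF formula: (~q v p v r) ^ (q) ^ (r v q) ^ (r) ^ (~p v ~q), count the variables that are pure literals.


Check each variable for pure literal status:
p: mixed (not pure)
q: mixed (not pure)
r: pure positive
Pure literal count = 1

1


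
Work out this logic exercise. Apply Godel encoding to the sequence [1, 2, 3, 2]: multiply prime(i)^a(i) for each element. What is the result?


Encode each element as an exponent of the corresponding prime:
  2^1 = 2
  3^2 = 9
  5^3 = 125
  7^2 = 49
Product = 2 * 9 * 125 * 49 = 110250

110250


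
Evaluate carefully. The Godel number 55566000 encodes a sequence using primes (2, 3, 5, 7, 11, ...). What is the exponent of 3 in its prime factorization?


Factorize 55566000 by dividing by 3 repeatedly.
Division steps: 3 divides 55566000 exactly 4 time(s).
Exponent of 3 = 4

4


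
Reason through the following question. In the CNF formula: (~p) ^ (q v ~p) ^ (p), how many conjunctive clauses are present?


A CNF formula is a conjunction of clauses.
Clauses are separated by ^.
Counting the conjuncts: 3 clauses.

3


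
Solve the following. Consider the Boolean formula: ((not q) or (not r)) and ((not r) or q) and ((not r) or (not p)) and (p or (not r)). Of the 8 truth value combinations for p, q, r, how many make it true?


Evaluate all 8 assignments for p, q, r:
p=0, q=0, r=0: 1
p=0, q=0, r=1: 0
p=0, q=1, r=0: 1
p=0, q=1, r=1: 0
p=1, q=0, r=0: 1
p=1, q=0, r=1: 0
p=1, q=1, r=0: 1
p=1, q=1, r=1: 0
Satisfying count = 4

4


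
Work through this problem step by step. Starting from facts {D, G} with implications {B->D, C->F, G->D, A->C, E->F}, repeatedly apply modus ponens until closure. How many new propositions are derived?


Initial facts: {D, G}
Apply modus ponens to closure:
  (no implication fires)
Final known: {D, G}
New propositions: {(none)}
Count = 0

0


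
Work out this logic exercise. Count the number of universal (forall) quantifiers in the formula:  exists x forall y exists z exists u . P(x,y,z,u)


Quantifier prefix: exists x forall y exists z exists u
Mark each quantifier type:
  E U E E
Universal count = 1, Existential count = 3
Asked for universal (forall) quantifiers: 1

1
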